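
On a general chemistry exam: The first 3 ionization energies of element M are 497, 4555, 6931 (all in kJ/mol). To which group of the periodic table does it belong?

Group 1

Look for the largest jump between consecutive ionization energies: IE2/IE1 ≈ 9.2, far larger than any earlier ratio.
That jump marks the point where a core electron is being removed. So the atom has 1 valence electron.
A main-group element with 1 valence electron is in group 1.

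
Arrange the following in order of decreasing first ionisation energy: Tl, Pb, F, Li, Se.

F, Se, Pb, Tl, Li

Li is in period 2, group 1; F is in period 2, group 17; Se is in period 4, group 16; Tl is in period 6, group 13; Pb is in period 6, group 14.
IE₁ increases left→right with effective nuclear charge and decreases top→bottom as the valence shell moves farther out.
Here both period and group differ, so the two effects have to be weighed against each other.
Tl > Li: the two effects oppose for this pair; the across-period effect wins (589 vs 520 kJ/mol).
Pb > Tl: Pb lies to the right of Tl in period 6, so the across-period effect alone puts Pb higher.
Se > Pb: relative to Pb, both the across-period and down-group shifts push Se's first ionization energy up.
F > Se: relative to Se, both the across-period and down-group shifts push F's first ionization energy up.
Tabulated first ionization energy (kJ/mol): Li 520, F 1681, Se 941, Tl 589, Pb 716.
So from highest to lowest: F > Se > Pb > Tl > Li.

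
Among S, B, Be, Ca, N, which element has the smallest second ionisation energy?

Ca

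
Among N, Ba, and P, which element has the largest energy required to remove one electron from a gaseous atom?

N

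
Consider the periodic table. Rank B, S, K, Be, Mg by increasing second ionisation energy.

IE_2 is the cost of taking one more electron from the +1 cation: B⁺ still has 2 valence electrons; S⁺ still has 5 valence electrons; K⁺ is the bare [Ar] core; Be⁺ still has 1 valence electron; Mg⁺ still has 1 valence electron.
Core electrons are held far more tightly than valence electrons, so K tops the IE_2 order.
Valence configurations: B⁺ [He]2s², S⁺ [Ne]3s²3p³, Be⁺ [He]2s¹, Mg⁺ [Ne]3s¹.
Approximate IE_2 values (kJ/mol): B 2427, S 2252, K 3052, Be 1757, Mg 1451.
Hence IE_2: Mg < Be < S < B < K.

Mg < Be < S < B < K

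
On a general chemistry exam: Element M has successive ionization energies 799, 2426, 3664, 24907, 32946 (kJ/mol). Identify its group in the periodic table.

Group 13

Look for the largest jump between consecutive ionization energies: IE4/IE3 ≈ 6.8, far larger than any earlier ratio.
That jump marks the point where a core electron is being removed. So the atom has 3 valence electrons.
A main-group element with 3 valence electrons is in group 13.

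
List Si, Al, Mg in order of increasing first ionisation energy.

Mg is in period 3, group 2; Al is in period 3, group 13; Si is in period 3, group 14.
Removing the outermost electron gets harder across a period and easier down a group.
All lie in period 3; the across-period trend (first ionization energy increases left to right) applies, with the exception below.
Note the exception: Mg has a higher first ionization energy than Al, contrary to the simple trend — Al's single 3p electron is easier to remove than one from Mg's filled 3s².
Approximate values (kJ/mol): Mg 738, Al 578, Si 786.
So from lowest to highest: Al < Mg < Si.

Al < Mg < Si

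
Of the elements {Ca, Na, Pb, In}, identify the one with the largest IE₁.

Pb

IE₁ increases left→right with effective nuclear charge and decreases top→bottom as the valence shell moves farther out.
A diagonal step moves right (one effect) and down (the opposite effect) at once.
In > Na: period and group pull opposite ways; the across-period shift dominates (558 vs 496 kJ/mol).
Ca > In: period and group pull opposite ways; the down-group shift dominates (590 vs 558 kJ/mol).
Pb > Ca: period and group pull opposite ways; the across-period shift dominates (716 vs 590 kJ/mol).
Approximate values (kJ/mol): Na 496, Ca 590, In 558, Pb 716.
The largest IE₁ among these belongs to Pb.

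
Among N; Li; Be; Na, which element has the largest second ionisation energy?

Consider each +1 ion: N⁺ still has 4 valence electrons; Li⁺ is the bare [He] core; Be⁺ still has 1 valence electron; Na⁺ is the bare [Ne] core.
Pulling an electron out of a noble-gas core costs far more than removing a remaining valence electron, so Na and Li sit at the high end of IE_2.
Valence configurations: N⁺ [He]2s²2p², Be⁺ [He]2s¹.
Tabulated IE_2 (kJ/mol): N 2856, Li 7298, Be 1757, Na 4562.
Overall IE_2 order: Be < N < Na < Li.

Li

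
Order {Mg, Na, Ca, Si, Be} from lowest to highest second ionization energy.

Ca < Mg < Si < Be < Na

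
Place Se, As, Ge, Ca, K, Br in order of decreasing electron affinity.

K is in period 4, group 1; Ca is in period 4, group 2; Ge is in period 4, group 14; As is in period 4, group 15; Se is in period 4, group 16; Br is in period 4, group 17.
Electron affinity generally becomes more exothermic across a period toward the halogens and less exothermic down a group.
All lie in period 4; the across-period trend (electron affinity increases left to right) applies, with the exception below.
Note the exception: K has a higher electron affinity than Ca, contrary to the simple trend — adding an electron to Ca (ns²) has to open a new, higher-energy np subshell, which is unfavourable.
Note the exception: Ge has a higher electron affinity than As, contrary to the simple trend — adding an electron to As's half-filled 4p³ is unfavourable, so Ge (4p²) has the more exothermic EA.
For reference (kJ/mol): K 48, Ca 2, Ge 119, As 78, Se 195, Br 325.
So from highest to lowest: Br > Se > Ge > As > K > Ca.

Br, Se, Ge, As, K, Ca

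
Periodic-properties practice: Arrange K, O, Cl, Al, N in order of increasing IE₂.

Al < Cl < N < K < O

IE_2 is the cost of taking one more electron from the +1 cation: K⁺ is the bare [Ar] core; O⁺ still has 5 valence electrons; Cl⁺ still has 6 valence electrons; Al⁺ still has 2 valence electrons; N⁺ still has 4 valence electrons.
Usually core removal costs more than valence removal, but here the competition is close: a tightly held n=2 valence electron can cost more to remove than an n=3 core electron, so the actual values have to decide it.
Valence configurations: O⁺ [He]2s²2p³, Cl⁺ [Ne]3s²3p⁴, Al⁺ [Ne]3s², N⁺ [He]2s²2p².
Approximate IE_2 values (kJ/mol): K 3052, O 3388, Cl 2298, Al 1817, N 2856.
Hence IE_2: Al < Cl < N < K < O.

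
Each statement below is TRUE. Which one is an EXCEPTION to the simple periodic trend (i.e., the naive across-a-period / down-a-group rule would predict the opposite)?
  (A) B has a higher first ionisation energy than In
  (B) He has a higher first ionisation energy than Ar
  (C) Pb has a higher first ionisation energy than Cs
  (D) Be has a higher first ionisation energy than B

(D)

The general trend: first ionisation energy increases across a period and decreases down a group.
(A) B (period 2, group 13) vs In (period 5, group 13): the stated order agrees with the simple trend.
(B) He (period 1, group 18) vs Ar (period 3, group 18): the stated order agrees with the simple trend.
(C) Pb (period 6, group 14) vs Cs (period 6, group 1): the stated order agrees with the simple trend.
(D) Be (period 2, group 2) vs B (period 2, group 13): the stated order contradicts the simple trend.
The exception is (D): removing B's lone 2p electron is easier than breaking Be's filled 2s².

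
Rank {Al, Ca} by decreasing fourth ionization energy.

Al, Ca

IE_4 is the cost of taking one more electron from the +3 cation: Al³⁺ is the bare [Ne] core; Ca³⁺ is already 1 electron into the core.
All of these are removing an electron from a noble-gas core or deeper; the smaller core (lower principal quantum number) is held far more tightly, and within a period the higher nuclear charge binds the same core more tightly.
Approximate IE_4 values (kJ/mol): Al 11577, Ca 6491.
Hence IE_4: Ca < Al.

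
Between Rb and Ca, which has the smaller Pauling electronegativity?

Rb

Ca is in period 4, group 2; Rb is in period 5, group 1.
Smaller atoms with higher effective nuclear charge are more electronegative.
Here both period and group differ, so the two effects have to be weighed against each other.
Ca > Rb: relative to Rb, both the across-period and down-group shifts push Ca's electronegativity up.
Approximate values (Pauling): Ca 1.00, Rb 0.82.
So Rb has the smaller Pauling electronegativity (Rb < Ca).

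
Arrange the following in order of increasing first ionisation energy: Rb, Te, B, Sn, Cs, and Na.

Cs, Rb, Na, Sn, B, Te

First ionization energy rises across a period (greater Z_eff holds electrons more tightly) and falls down a group (valence electrons are farther from the nucleus).
These span different periods and groups, so the two trends combine.
Rb > Cs: they share group 1; the group trend gives Rb the larger value.
Na > Rb: Na sits above Rb in group 1, so the down-group effect alone puts Na higher.
Sn > Na: period and group pull opposite ways; the across-period shift dominates (709 vs 496 kJ/mol).
B > Sn: period and group pull opposite ways; the down-group shift dominates (801 vs 709 kJ/mol).
Te > B: the two effects oppose for this pair; the across-period effect wins (869 vs 801 kJ/mol).
Approximate values (kJ/mol): B 801, Na 496, Rb 403, Sn 709, Te 869, Cs 376.
So from lowest to highest: Cs < Rb < Na < Sn < B < Te.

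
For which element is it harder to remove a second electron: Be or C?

IE_2 is the cost of taking one more electron from the +1 cation: Be⁺ still has 1 valence electron; C⁺ still has 3 valence electrons.
All are still removing valence electrons, so compare the +1 ions as you would atoms: IE_2 generally rises across a period (higher Z_eff) and falls down a group (larger shell), subject to the usual subshell exceptions.
Valence configurations: Be⁺ [He]2s¹, C⁺ [He]2s²2p¹.
Approximate IE_2 values (kJ/mol): Be 1757, C 2353.
Overall IE_2 order: Be < C.

C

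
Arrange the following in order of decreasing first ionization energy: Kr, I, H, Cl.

Kr > H > Cl > I

H is in period 1, group 1; Cl is in period 3, group 17; Kr is in period 4, group 18; I is in period 5, group 17.
Removing the outermost electron gets harder across a period and easier down a group.
Here both period and group differ, so the two effects have to be weighed against each other.
Cl > I: Cl sits above I in group 17, so the down-group effect alone puts Cl higher.
H > Cl: period and group pull opposite ways; the down-group shift dominates (1312 vs 1251 kJ/mol).
Kr > H: period and group pull opposite ways; the across-period shift dominates (1351 vs 1312 kJ/mol).
Tabulated first ionization energy (kJ/mol): H 1312, Cl 1251, Kr 1351, I 1008.
So from highest to lowest: Kr > H > Cl > I.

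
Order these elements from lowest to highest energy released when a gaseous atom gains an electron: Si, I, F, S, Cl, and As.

As < Si < S < I < F < Cl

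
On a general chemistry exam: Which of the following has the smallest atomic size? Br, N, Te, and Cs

Radius decreases left→right (rising Z_eff, same n) and increases top→bottom (higher n).
Neither a single period nor a single group — weigh both effects.
Br > N: period and group pull opposite ways; the down-group shift dominates (114 vs 71 pm).
Te > Br: both effects reinforce here, so Te is clearly the larger of the two.
Cs > Te: relative to Te, both the across-period and down-group shifts push Cs's atomic radius up.
For reference (pm): N 71, Br 114, Te 136, Cs 232.
The smallest atomic size among these belongs to N.

N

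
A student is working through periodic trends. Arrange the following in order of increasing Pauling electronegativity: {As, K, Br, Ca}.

K is in period 4, group 1; Ca is in period 4, group 2; As is in period 4, group 15; Br is in period 4, group 17.
Atoms toward the upper right of the periodic table pull bonding electrons most strongly.
All lie in period 4, so electronegativity increases left to right.
So from lowest to highest: K < Ca < As < Br.

K < Ca < As < Br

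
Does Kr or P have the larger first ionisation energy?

Kr

P is in period 3, group 15; Kr is in period 4, group 18.
First ionization energy rises across a period (greater Z_eff holds electrons more tightly) and falls down a group (valence electrons are farther from the nucleus).
Neither a single period nor a single group — weigh both effects.
Kr > P: the two effects oppose for this pair; the across-period effect wins (1351 vs 1012 kJ/mol).
Tabulated first ionization energy (kJ/mol): P 1012, Kr 1351.
So Kr has the larger first ionisation energy (Kr > P).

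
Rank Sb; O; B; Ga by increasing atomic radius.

O, B, Ga, Sb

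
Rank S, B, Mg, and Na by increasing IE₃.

S < B < Na < Mg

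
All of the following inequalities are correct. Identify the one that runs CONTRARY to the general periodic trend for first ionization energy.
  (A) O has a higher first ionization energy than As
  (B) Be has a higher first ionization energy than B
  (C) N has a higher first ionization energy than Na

The general trend: first ionization energy increases across a period and decreases down a group.
(A) O (period 2, group 16) vs As (period 4, group 15): the stated order agrees with the simple trend.
(B) Be (period 2, group 2) vs B (period 2, group 13): the stated order contradicts the simple trend.
(C) N (period 2, group 15) vs Na (period 3, group 1): the stated order agrees with the simple trend.
The exception is (B): removing B's lone 2p electron is easier than breaking Be's filled 2s².

(B)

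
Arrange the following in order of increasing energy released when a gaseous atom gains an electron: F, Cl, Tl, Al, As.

Tl < Al < As < F < Cl

Adding an electron releases more energy for atoms nearer the top right (short of the noble gases).
These span different periods and groups, so the two trends combine.
Al > Tl: Al sits above Tl in group 13, so the down-group effect alone puts Al higher.
As > Al: the two effects oppose for this pair; the across-period effect wins (78 vs 42 kJ/mol).
F > As: both effects reinforce here, so F is clearly the higher of the two.
Cl > F: this pair runs against the simple trend — see the exception note.
Note the exception: Cl has a higher electron affinity than F, contrary to the simple trend — F's small 2p subshell makes the incoming electron feel strong e⁻–e⁻ repulsion, so Cl actually releases more energy on gaining an electron.
For reference (kJ/mol): F 328, Al 42, Cl 349, As 78, Tl 19.
So from lowest to highest: Tl < Al < As < F < Cl.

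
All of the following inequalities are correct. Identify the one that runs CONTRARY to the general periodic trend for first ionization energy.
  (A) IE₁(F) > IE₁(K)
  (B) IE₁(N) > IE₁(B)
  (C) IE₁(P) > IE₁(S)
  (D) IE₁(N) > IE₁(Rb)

The general trend: first ionization energy increases across a period and decreases down a group.
(A) F (period 2, group 17) vs K (period 4, group 1): the stated order agrees with the simple trend.
(B) N (period 2, group 15) vs B (period 2, group 13): the stated order agrees with the simple trend.
(C) P (period 3, group 15) vs S (period 3, group 16): the stated order contradicts the simple trend.
(D) N (period 2, group 15) vs Rb (period 5, group 1): the stated order agrees with the simple trend.
The exception is (C): S (3p⁴) ionizes more easily than half-filled P (3p³) because the paired 3p electron in S is pushed out by e⁻–e⁻ repulsion.

(C)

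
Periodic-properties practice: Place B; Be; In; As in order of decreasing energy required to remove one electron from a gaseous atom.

As > Be > B > In

Be is in period 2, group 2; B is in period 2, group 13; As is in period 4, group 15; In is in period 5, group 13.
IE₁ increases left→right with effective nuclear charge and decreases top→bottom as the valence shell moves farther out.
Neither a single period nor a single group — weigh both effects.
B > In: B sits above In in group 13, so the down-group effect alone puts B higher.
Be > B: this pair runs against the simple trend — see the exception note.
As > Be: the two effects oppose for this pair; the across-period effect wins (947 vs 900 kJ/mol).
Note the exception: Be has a higher first ionization energy than B, contrary to the simple trend — removing B's lone 2p electron is easier than breaking Be's filled 2s².
Tabulated first ionization energy (kJ/mol): Be 900, B 801, As 947, In 558.
So from highest to lowest: As > Be > B > In.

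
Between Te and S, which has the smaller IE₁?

S is in period 3, group 16; Te is in period 5, group 16.
IE₁ increases left→right with effective nuclear charge and decreases top→bottom as the valence shell moves farther out.
All are in group 16, so first ionization energy increases up the group.
So Te has the smaller IE₁ (Te < S).

Te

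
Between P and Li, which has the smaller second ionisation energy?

IE_2 is the cost of taking one more electron from the +1 cation: P⁺ still has 4 valence electrons; Li⁺ is the bare [He] core.
Core electrons are held far more tightly than valence electrons, so Li tops the IE_2 order.
Tabulated IE_2 (kJ/mol): P 1907, Li 7298.
So the second ionization energies run P < Li.

P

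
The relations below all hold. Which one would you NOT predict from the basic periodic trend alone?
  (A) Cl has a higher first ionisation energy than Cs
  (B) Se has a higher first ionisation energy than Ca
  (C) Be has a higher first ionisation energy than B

(C)

The general trend: first ionisation energy increases across a period and decreases down a group.
(A) Cl (period 3, group 17) vs Cs (period 6, group 1): the stated order agrees with the simple trend.
(B) Se (period 4, group 16) vs Ca (period 4, group 2): the stated order agrees with the simple trend.
(C) Be (period 2, group 2) vs B (period 2, group 13): the stated order contradicts the simple trend.
The exception is (C): removing B's lone 2p electron is easier than breaking Be's filled 2s².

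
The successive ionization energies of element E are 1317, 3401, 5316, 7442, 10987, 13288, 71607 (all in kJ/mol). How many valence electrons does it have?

Look for the largest jump between consecutive ionization energies: IE7/IE6 ≈ 5.4, far larger than any earlier ratio.
That jump marks the point where a core electron is being removed. So the atom has 6 valence electrons.

6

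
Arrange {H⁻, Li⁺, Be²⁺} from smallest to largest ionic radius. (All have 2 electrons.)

Be²⁺, Li⁺, H⁻

All of these have 2 electrons, so size is governed by nuclear charge alone: the more protons, the stronger the pull on the same electron cloud, and the smaller the ion.
Nuclear charges: Be²⁺ (Z=4), Li⁺ (Z=3), H⁻ (Z=1).
Smallest to largest: Be²⁺ < Li⁺ < H⁻.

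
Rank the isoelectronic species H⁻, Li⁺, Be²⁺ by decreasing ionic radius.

All of these have 2 electrons, so size is governed by nuclear charge alone: the more protons, the stronger the pull on the same electron cloud, and the smaller the ion.
Nuclear charges: Be²⁺ (Z=4), Li⁺ (Z=3), H⁻ (Z=1).
Largest to smallest: H⁻ > Li⁺ > Be²⁺.

H⁻ > Li⁺ > Be²⁺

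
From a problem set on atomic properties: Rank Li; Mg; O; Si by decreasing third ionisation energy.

IE_3 is the cost of taking one more electron from the +2 cation: Li²⁺ is already 1 electron into the core; Mg²⁺ is the bare [Ne] core; O²⁺ still has 4 valence electrons; Si²⁺ still has 2 valence electrons.
Core electrons are held far more tightly than valence electrons, so Mg and Li top the IE_3 order.
Valence configurations: O²⁺ [He]2s²2p², Si²⁺ [Ne]3s².
The numbers (kJ/mol): Li 11815, Mg 7733, O 5300, Si 3232.
Hence IE_3: Si < O < Mg < Li.

Li > Mg > O > Si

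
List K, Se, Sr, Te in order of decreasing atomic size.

Moving right in a period, electrons are added to the same shell under a stronger nuclear pull, so atoms get smaller; moving down, a new shell is opened and atoms get larger.
Here both period and group differ, so the two effects have to be weighed against each other.
Te > Se: Te sits below Se in group 16, so the down-group effect alone puts Te larger.
Sr > Te: Sr lies to the left of Te in period 5, so the across-period effect alone puts Sr larger.
K > Sr: the two effects oppose for this pair; the across-period effect wins (196 vs 185 pm).
Tabulated atomic radius (pm): K 196, Se 116, Sr 185, Te 136.
So from largest to smallest: K > Sr > Te > Se.

K > Sr > Te > Se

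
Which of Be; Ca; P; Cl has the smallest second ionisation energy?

IE_2 is the cost of taking one more electron from the +1 cation: Be⁺ still has 1 valence electron; Ca⁺ still has 1 valence electron; P⁺ still has 4 valence electrons; Cl⁺ still has 6 valence electrons.
All are still removing valence electrons, so compare the +1 ions as you would atoms: IE_2 generally rises across a period (higher Z_eff) and falls down a group (larger shell), subject to the usual subshell exceptions.
Valence configurations: Be⁺ [He]2s¹, Ca⁺ [Ar]4s¹, P⁺ [Ne]3s²3p², Cl⁺ [Ne]3s²3p⁴.
The numbers (kJ/mol): Be 1757, Ca 1145, P 1907, Cl 2298.
Hence IE_2: Ca < Be < P < Cl.

Ca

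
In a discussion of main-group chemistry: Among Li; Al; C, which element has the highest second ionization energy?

After 1 electron has been removed, what remains? Li⁺ is the bare [He] core; Al⁺ still has 2 valence electrons; C⁺ still has 3 valence electrons.
Pulling an electron out of a noble-gas core costs far more than removing a remaining valence electron, so Li sits at the high end of IE_2.
Valence configurations: Al⁺ [Ne]3s², C⁺ [He]2s²2p¹.
The numbers (kJ/mol): Li 7298, Al 1817, C 2353.
Overall IE_2 order: Al < C < Li.

Li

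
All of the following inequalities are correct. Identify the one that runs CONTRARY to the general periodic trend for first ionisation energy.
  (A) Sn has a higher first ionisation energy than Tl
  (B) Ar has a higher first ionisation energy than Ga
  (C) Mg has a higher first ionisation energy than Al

The general trend: first ionisation energy increases across a period and decreases down a group.
(A) Sn (period 5, group 14) vs Tl (period 6, group 13): the stated order agrees with the simple trend.
(B) Ar (period 3, group 18) vs Ga (period 4, group 13): the stated order agrees with the simple trend.
(C) Mg (period 3, group 2) vs Al (period 3, group 13): the stated order contradicts the simple trend.
The exception is (C): Al's single 3p electron is easier to remove than one from Mg's filled 3s².

(C)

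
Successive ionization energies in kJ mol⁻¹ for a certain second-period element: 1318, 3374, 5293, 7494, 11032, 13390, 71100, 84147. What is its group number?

Look for the largest jump between consecutive ionization energies: IE7/IE6 ≈ 5.3, far larger than any earlier ratio.
That jump marks the point where a core electron is being removed. So the atom has 6 valence electrons.
A main-group element with 6 valence electrons is in group 16.

Group 16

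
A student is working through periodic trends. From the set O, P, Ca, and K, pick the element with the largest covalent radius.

K

O is in period 2, group 16; P is in period 3, group 15; K is in period 4, group 1; Ca is in period 4, group 2.
Moving right in a period, electrons are added to the same shell under a stronger nuclear pull, so atoms get smaller; moving down, a new shell is opened and atoms get larger.
These span different periods and groups, so the two trends combine.
P > O: relative to O, both the across-period and down-group shifts push P's atomic radius up.
Ca > P: both effects reinforce here, so Ca is clearly the larger of the two.
K > Ca: K lies to the left of Ca in period 4, so the across-period effect alone puts K larger.
Approximate values (pm): O 63, P 111, K 196, Ca 171.
The largest covalent radius among these belongs to K.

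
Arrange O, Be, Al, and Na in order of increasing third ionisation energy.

Al < O < Na < Be

The third ionization energy removes an electron from the +2 ion. For each element: O²⁺ still has 4 valence electrons; Be²⁺ is the bare [He] core; Al²⁺ still has 1 valence electron; Na²⁺ is already 1 electron into the core.
Pulling an electron out of a noble-gas core costs far more than removing a remaining valence electron, so Na and Be sit at the high end of IE_3.
Valence configurations: O²⁺ [He]2s²2p², Al²⁺ [Ne]3s¹.
Tabulated IE_3 (kJ/mol): O 5300, Be 14849, Al 2745, Na 6910.
Overall IE_3 order: Al < O < Na < Be.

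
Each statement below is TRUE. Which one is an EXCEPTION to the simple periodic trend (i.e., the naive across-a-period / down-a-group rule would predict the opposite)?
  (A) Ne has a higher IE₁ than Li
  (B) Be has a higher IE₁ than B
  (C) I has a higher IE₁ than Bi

The general trend: IE₁ increases across a period and decreases down a group.
(A) Ne (period 2, group 18) vs Li (period 2, group 1): the stated order agrees with the simple trend.
(B) Be (period 2, group 2) vs B (period 2, group 13): the stated order contradicts the simple trend.
(C) I (period 5, group 17) vs Bi (period 6, group 15): the stated order agrees with the simple trend.
The exception is (B): removing B's lone 2p electron is easier than breaking Be's filled 2s².

(B)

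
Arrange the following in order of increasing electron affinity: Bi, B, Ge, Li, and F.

B < Li < Bi < Ge < F

Li is in period 2, group 1; B is in period 2, group 13; F is in period 2, group 17; Ge is in period 4, group 14; Bi is in period 6, group 15.
Electron affinity generally becomes more exothermic across a period toward the halogens and less exothermic down a group.
Neither a single period nor a single group — weigh both effects.
Li > B: this pair runs against the simple trend — see the exception note.
Bi > Li: period and group pull opposite ways; the across-period shift dominates (91 vs 60 kJ/mol).
Ge > Bi: period and group pull opposite ways; the down-group shift dominates (119 vs 91 kJ/mol).
F > Ge: relative to Ge, both the across-period and down-group shifts push F's electron affinity up.
Note the exception: Li has a higher electron affinity than B, contrary to the simple trend — B's ns²np¹ configuration gives only a small electron affinity — the sparsely filled np subshell binds an added electron weakly.
Tabulated electron affinity (kJ/mol): Li 60, B 27, F 328, Ge 119, Bi 91.
So from lowest to highest: B < Li < Bi < Ge < F.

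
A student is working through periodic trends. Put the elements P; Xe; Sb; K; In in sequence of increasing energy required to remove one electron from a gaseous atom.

K < In < Sb < P < Xe

P is in period 3, group 15; K is in period 4, group 1; In is in period 5, group 13; Sb is in period 5, group 15; Xe is in period 5, group 18.
First ionization energy rises across a period (greater Z_eff holds electrons more tightly) and falls down a group (valence electrons are farther from the nucleus).
These span different periods and groups, so the two trends combine.
In > K: period and group pull opposite ways; the across-period shift dominates (558 vs 419 kJ/mol).
Sb > In: both are in period 5; the period trend gives Sb the larger value.
P > Sb: they share group 15; the group trend gives P the larger value.
Xe > P: the two effects oppose for this pair; the across-period effect wins (1170 vs 1012 kJ/mol).
Approximate values (kJ/mol): P 1012, K 419, In 558, Sb 831, Xe 1170.
So from lowest to highest: K < In < Sb < P < Xe.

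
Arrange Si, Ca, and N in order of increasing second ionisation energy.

Ca < Si < N

The second ionization energy removes an electron from the +1 ion. For each element: Si⁺ still has 3 valence electrons; Ca⁺ still has 1 valence electron; N⁺ still has 4 valence electrons.
All are still removing valence electrons, so compare the +1 ions as you would atoms: IE_2 generally rises across a period (higher Z_eff) and falls down a group (larger shell), subject to the usual subshell exceptions.
Valence configurations: Si⁺ [Ne]3s²3p¹, Ca⁺ [Ar]4s¹, N⁺ [He]2s²2p².
Tabulated IE_2 (kJ/mol): Si 1577, Ca 1145, N 2856.
Putting it together, IE_2: Ca < Si < N.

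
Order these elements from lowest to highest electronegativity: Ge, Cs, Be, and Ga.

Cs < Be < Ga < Ge

Electronegativity increases across a period and decreases down a group, tracking effective nuclear charge and atomic size.
These span different periods and groups, so the two trends combine.
Be > Cs: relative to Cs, both the across-period and down-group shifts push Be's electronegativity up.
Ga > Be: the two effects oppose for this pair; the across-period effect wins (1.81 vs 1.57).
Ge > Ga: Ge lies to the right of Ga in period 4, so the across-period effect alone puts Ge higher.
Tabulated electronegativity (Pauling): Be 1.57, Ga 1.81, Ge 2.01, Cs 0.79.
So from lowest to highest: Cs < Be < Ga < Ge.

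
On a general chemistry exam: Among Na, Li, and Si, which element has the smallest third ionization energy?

Consider each +2 ion: Na²⁺ is already 1 electron into the core; Li²⁺ is already 1 electron into the core; Si²⁺ still has 2 valence electrons.
Core electrons are held far more tightly than valence electrons, so Na and Li top the IE_3 order.
Approximate IE_3 values (kJ/mol): Na 6910, Li 11815, Si 3232.
So the third ionization energies run Si < Na < Li.

Si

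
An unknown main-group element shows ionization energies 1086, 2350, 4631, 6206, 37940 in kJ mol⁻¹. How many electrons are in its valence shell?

4

Look for the largest jump between consecutive ionization energies: IE5/IE4 ≈ 6.1, far larger than any earlier ratio.
That jump marks the point where a core electron is being removed. So the atom has 4 valence electrons.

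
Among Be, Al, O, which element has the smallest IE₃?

The third ionization energy removes an electron from the +2 ion. For each element: Be²⁺ is the bare [He] core; Al²⁺ still has 1 valence electron; O²⁺ still has 4 valence electrons.
Core electrons are held far more tightly than valence electrons, so Be tops the IE_3 order.
Valence configurations: Al²⁺ [Ne]3s¹, O²⁺ [He]2s²2p².
Tabulated IE_3 (kJ/mol): Be 14849, Al 2745, O 5300.
Putting it together, IE_3: Al < O < Be.

Al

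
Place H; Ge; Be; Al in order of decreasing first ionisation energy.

H > Be > Ge > Al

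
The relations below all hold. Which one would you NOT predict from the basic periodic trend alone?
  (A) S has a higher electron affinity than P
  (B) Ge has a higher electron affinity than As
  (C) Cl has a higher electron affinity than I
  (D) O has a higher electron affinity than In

The general trend: electron affinity increases across a period and decreases down a group.
(A) S (period 3, group 16) vs P (period 3, group 15): the stated order agrees with the simple trend.
(B) Ge (period 4, group 14) vs As (period 4, group 15): the stated order contradicts the simple trend.
(C) Cl (period 3, group 17) vs I (period 5, group 17): the stated order agrees with the simple trend.
(D) O (period 2, group 16) vs In (period 5, group 13): the stated order agrees with the simple trend.
The exception is (B): adding an electron to As's half-filled 4p³ is unfavourable, so Ge (4p²) has the more exothermic EA.

(B)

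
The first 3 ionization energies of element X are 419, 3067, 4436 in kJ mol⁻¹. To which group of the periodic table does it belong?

Look for the largest jump between consecutive ionization energies: IE2/IE1 ≈ 7.3, far larger than any earlier ratio.
That jump marks the point where a core electron is being removed. So the atom has 1 valence electron.
A main-group element with 1 valence electron is in group 1.

Group 1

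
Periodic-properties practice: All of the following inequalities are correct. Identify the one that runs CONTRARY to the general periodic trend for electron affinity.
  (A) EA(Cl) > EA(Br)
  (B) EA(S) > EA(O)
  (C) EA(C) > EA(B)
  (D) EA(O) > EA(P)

The general trend: electron affinity increases across a period and decreases down a group.
(A) Cl (period 3, group 17) vs Br (period 4, group 17): the stated order agrees with the simple trend.
(B) S (period 3, group 16) vs O (period 2, group 16): the stated order contradicts the simple trend.
(C) C (period 2, group 14) vs B (period 2, group 13): the stated order agrees with the simple trend.
(D) O (period 2, group 16) vs P (period 3, group 15): the stated order agrees with the simple trend.
The exception is (B): the compact 2p subshell of O repels the added electron more than S's larger 3p does.

(B)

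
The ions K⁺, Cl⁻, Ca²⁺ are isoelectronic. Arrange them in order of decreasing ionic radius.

All of these have 18 electrons, so size is governed by nuclear charge alone: the more protons, the stronger the pull on the same electron cloud, and the smaller the ion.
Nuclear charges: Ca²⁺ (Z=20), K⁺ (Z=19), Cl⁻ (Z=17).
Largest to smallest: Cl⁻ > K⁺ > Ca²⁺.

Cl⁻, K⁺, Ca²⁺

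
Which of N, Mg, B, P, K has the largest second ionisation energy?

K

IE_2 is the cost of taking one more electron from the +1 cation: N⁺ still has 4 valence electrons; Mg⁺ still has 1 valence electron; B⁺ still has 2 valence electrons; P⁺ still has 4 valence electrons; K⁺ is the bare [Ar] core.
Pulling an electron out of a noble-gas core costs far more than removing a remaining valence electron, so K sits at the high end of IE_2.
Valence configurations: N⁺ [He]2s²2p², Mg⁺ [Ne]3s¹, B⁺ [He]2s², P⁺ [Ne]3s²3p².
The numbers (kJ/mol): N 2856, Mg 1451, B 2427, P 1907, K 3052.
Putting it together, IE_2: Mg < P < B < N < K.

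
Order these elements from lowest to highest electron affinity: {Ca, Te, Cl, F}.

F is in period 2, group 17; Cl is in period 3, group 17; Ca is in period 4, group 2; Te is in period 5, group 16.
Electron affinity generally becomes more exothermic across a period toward the halogens and less exothermic down a group.
Here both period and group differ, so the two effects have to be weighed against each other.
Te > Ca: the two effects oppose for this pair; the across-period effect wins (190 vs 2 kJ/mol).
F > Te: both effects reinforce here, so F is clearly the higher of the two.
Cl > F: this pair runs against the simple trend — see the exception note.
Note the exception: Cl has a higher electron affinity than F, contrary to the simple trend — F's small 2p subshell makes the incoming electron feel strong e⁻–e⁻ repulsion, so Cl actually releases more energy on gaining an electron.
Approximate values (kJ/mol): F 328, Cl 349, Ca 2, Te 190.
So from lowest to highest: Ca < Te < F < Cl.

Ca < Te < F < Cl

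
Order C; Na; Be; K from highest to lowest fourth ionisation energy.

IE_4 is the cost of taking one more electron from the +3 cation: C³⁺ still has 1 valence electron; Na³⁺ is already 2 electrons into the core; Be³⁺ is already 1 electron into the core; K³⁺ is already 2 electrons into the core.
Usually core removal costs more than valence removal, but here the competition is close: a tightly held n=2 valence electron can cost more to remove than an n=3 core electron, so the actual values have to decide it.
The numbers (kJ/mol): C 6223, Na 9543, Be 21007, K 5877.
Putting it together, IE_4: K < C < Na < Be.

Be > Na > C > K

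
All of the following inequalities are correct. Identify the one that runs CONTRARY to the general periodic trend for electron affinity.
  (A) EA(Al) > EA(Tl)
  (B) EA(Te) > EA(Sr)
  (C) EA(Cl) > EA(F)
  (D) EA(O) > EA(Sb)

(C)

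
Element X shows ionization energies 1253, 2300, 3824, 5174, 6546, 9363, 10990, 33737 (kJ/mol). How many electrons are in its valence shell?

7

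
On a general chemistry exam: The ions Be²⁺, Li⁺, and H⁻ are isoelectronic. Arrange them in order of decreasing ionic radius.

H⁻ > Li⁺ > Be²⁺

All of these have 2 electrons, so size is governed by nuclear charge alone: the more protons, the stronger the pull on the same electron cloud, and the smaller the ion.
Nuclear charges: Be²⁺ (Z=4), Li⁺ (Z=3), H⁻ (Z=1).
Largest to smallest: H⁻ > Li⁺ > Be²⁺.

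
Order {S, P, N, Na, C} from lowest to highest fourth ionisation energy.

S < P < C < N < Na

The fourth ionization energy removes an electron from the +3 ion. For each element: S³⁺ still has 3 valence electrons; P³⁺ still has 2 valence electrons; N³⁺ still has 2 valence electrons; Na³⁺ is already 2 electrons into the core; C³⁺ still has 1 valence electron.
Breaking into a closed-shell core is much more expensive than removing a leftover valence electron — Na has the largest IE_4 here.
Valence configurations: S³⁺ [Ne]3s²3p¹, P³⁺ [Ne]3s², N³⁺ [He]2s², C³⁺ [He]2s¹.
S³⁺ loses a lone 3p electron whereas P³⁺ must break into a filled 3s² pair, so IE_4(P) > IE_4(S) even though S has the higher nuclear charge.
Tabulated IE_4 (kJ/mol): S 4556, P 4964, N 7475, Na 9543, C 6223.
Hence IE_4: S < P < C < N < Na.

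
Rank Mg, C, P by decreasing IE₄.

Mg > C > P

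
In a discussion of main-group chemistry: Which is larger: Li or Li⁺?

Li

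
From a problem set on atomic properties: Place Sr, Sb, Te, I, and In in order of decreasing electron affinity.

I > Te > Sb > In > Sr

Sr is in period 5, group 2; In is in period 5, group 13; Sb is in period 5, group 15; Te is in period 5, group 16; I is in period 5, group 17.
EA tends to increase across a period and decrease down a group, though the pattern is less regular than for IE or radius.
All lie in period 5, so electron affinity increases left to right.
So from highest to lowest: I > Te > Sb > In > Sr.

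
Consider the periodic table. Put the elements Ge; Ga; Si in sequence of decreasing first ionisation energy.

Si, Ge, Ga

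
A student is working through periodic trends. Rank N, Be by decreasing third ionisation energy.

Be, N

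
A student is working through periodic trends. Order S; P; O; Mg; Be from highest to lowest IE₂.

O > S > P > Be > Mg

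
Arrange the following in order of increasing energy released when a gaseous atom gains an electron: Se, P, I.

Electron affinity generally becomes more exothermic across a period toward the halogens and less exothermic down a group.
A diagonal step moves right (one effect) and down (the opposite effect) at once.
Se > P: the two effects oppose for this pair; the across-period effect wins (195 vs 72 kJ/mol).
I > Se: period and group pull opposite ways; the across-period shift dominates (295 vs 195 kJ/mol).
Approximate values (kJ/mol): P 72, Se 195, I 295.
So from lowest to highest: P < Se < I.

P < Se < I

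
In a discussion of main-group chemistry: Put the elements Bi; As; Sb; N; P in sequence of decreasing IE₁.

N, P, As, Sb, Bi

N is in period 2, group 15; P is in period 3, group 15; As is in period 4, group 15; Sb is in period 5, group 15; Bi is in period 6, group 15.
First ionization energy rises across a period (greater Z_eff holds electrons more tightly) and falls down a group (valence electrons are farther from the nucleus).
All are in group 15, so first ionization energy increases up the group.
So from highest to lowest: N > P > As > Sb > Bi.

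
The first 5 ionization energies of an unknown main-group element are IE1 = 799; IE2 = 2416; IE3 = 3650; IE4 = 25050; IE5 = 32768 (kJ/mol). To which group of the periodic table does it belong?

Group 13

Look for the largest jump between consecutive ionization energies: IE4/IE3 ≈ 6.9, far larger than any earlier ratio.
That jump marks the point where a core electron is being removed. So the atom has 3 valence electrons.
A main-group element with 3 valence electrons is in group 13.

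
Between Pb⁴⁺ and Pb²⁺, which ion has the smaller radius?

Pb⁴⁺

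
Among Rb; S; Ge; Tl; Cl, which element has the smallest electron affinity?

S is in period 3, group 16; Cl is in period 3, group 17; Ge is in period 4, group 14; Rb is in period 5, group 1; Tl is in period 6, group 13.
EA tends to increase across a period and decrease down a group, though the pattern is less regular than for IE or radius.
Neither a single period nor a single group — weigh both effects.
Rb > Tl: the two effects oppose for this pair; the down-group effect wins (47 vs 19 kJ/mol).
Ge > Rb: relative to Rb, both the across-period and down-group shifts push Ge's electron affinity up.
S > Ge: relative to Ge, both the across-period and down-group shifts push S's electron affinity up.
Cl > S: Cl lies to the right of S in period 3, so the across-period effect alone puts Cl higher.
Approximate values (kJ/mol): S 200, Cl 349, Ge 119, Rb 47, Tl 19.
The smallest electron affinity among these belongs to Tl.

Tl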